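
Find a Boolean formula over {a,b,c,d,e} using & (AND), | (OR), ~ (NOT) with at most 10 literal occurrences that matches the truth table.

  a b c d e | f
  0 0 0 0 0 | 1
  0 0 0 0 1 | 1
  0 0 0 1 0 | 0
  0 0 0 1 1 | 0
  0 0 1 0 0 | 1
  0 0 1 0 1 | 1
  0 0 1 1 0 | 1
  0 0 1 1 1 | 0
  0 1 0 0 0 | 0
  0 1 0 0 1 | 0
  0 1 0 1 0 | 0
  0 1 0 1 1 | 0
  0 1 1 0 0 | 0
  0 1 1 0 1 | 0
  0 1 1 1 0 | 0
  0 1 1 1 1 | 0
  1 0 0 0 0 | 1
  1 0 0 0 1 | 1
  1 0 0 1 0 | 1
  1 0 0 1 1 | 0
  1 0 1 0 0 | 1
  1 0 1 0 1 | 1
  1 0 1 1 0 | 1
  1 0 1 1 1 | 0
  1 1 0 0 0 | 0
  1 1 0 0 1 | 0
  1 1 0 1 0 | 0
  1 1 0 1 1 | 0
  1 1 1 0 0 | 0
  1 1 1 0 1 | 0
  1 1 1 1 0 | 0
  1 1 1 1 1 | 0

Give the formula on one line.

  ~d = 11001100110011001100110011001100
  (b | ~d) = 11001100111111111100110011111111
  ~a = 11111111111111110000000000000000
  (b | ~a) = 11111111111111110000000011111111
  ((b | ~d) & (b | ~a)) = 11001100111111110000000011111111
  (a | c) = 00001111000011111111111111111111
  (((b | ~d) & (b | ~a)) | (a | c)) = 11001111111111111111111111111111
  ~b = 11111111000000001111111100000000
  ~e = 10101010101010101010101010101010
  (~d | ~e) = 11101110111011101110111011101110
  (~b & (~d | ~e)) = 11101110000000001110111000000000
  ((((b | ~d) & (b | ~a)) | (a | c)) & (~b & (~d | ~e))) = 11001110000000001110111000000000

((((b | ~d) & (b | ~a)) | (a | c)) & (~b & (~d | ~e)))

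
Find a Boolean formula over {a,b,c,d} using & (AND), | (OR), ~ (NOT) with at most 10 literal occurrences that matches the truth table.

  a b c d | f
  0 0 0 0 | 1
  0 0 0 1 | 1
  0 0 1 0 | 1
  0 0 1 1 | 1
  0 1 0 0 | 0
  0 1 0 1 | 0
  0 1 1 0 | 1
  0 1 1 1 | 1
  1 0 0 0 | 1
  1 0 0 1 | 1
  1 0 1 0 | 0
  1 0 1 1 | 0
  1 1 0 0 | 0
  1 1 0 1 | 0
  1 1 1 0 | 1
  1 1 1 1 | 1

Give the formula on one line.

((((b | ~a) | (~c | b)) & c) | (~c & ~b))

  ~a = 1111111100000000
  (b | ~a) = 1111111100001111
  ~c = 1100110011001100
  (~c | b) = 1100111111001111
  ((b | ~a) | (~c | b)) = 1111111111001111
  (((b | ~a) | (~c | b)) & c) = 0011001100000011
  ~b = 1111000011110000
  (~c & ~b) = 1100000011000000
  ((((b | ~a) | (~c | b)) & c) | (~c & ~b)) = 1111001111000011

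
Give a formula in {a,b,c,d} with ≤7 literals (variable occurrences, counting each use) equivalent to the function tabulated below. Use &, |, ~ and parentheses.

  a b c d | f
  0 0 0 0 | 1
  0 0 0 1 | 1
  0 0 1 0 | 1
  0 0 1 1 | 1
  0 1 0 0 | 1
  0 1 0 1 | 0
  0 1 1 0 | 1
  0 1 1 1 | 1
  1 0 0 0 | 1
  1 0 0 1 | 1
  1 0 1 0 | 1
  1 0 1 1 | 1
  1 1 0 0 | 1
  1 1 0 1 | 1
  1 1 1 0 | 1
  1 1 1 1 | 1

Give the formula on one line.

(((~b | c) | ~d) | a)

  ~b = 1111000011110000
  (~b | c) = 1111001111110011
  ~d = 1010101010101010
  ((~b | c) | ~d) = 1111101111111011
  (((~b | c) | ~d) | a) = 1111101111111111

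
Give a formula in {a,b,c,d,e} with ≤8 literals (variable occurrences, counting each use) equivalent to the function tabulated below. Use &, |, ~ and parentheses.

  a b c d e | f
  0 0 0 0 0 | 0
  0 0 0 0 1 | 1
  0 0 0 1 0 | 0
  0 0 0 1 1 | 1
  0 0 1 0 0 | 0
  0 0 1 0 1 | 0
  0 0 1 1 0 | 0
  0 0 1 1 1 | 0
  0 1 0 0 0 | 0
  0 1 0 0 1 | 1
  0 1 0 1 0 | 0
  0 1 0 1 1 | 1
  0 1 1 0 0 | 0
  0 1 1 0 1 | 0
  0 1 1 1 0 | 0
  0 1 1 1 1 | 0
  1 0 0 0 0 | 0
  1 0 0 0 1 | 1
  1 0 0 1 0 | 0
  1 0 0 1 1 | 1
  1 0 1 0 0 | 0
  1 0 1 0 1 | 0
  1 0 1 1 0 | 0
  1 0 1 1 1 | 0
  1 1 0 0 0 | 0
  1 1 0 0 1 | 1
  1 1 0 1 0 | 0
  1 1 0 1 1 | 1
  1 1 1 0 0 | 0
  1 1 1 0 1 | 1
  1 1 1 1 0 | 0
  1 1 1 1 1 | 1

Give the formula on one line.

(((a & e) & (~a | b)) | (~c & e))

  (a & e) = 00000000000000000101010101010101
  ~a = 11111111111111110000000000000000
  (~a | b) = 11111111111111110000000011111111
  ((a & e) & (~a | b)) = 00000000000000000000000001010101
  ~c = 11110000111100001111000011110000
  (~c & e) = 01010000010100000101000001010000
  (((a & e) & (~a | b)) | (~c & e)) = 01010000010100000101000001010101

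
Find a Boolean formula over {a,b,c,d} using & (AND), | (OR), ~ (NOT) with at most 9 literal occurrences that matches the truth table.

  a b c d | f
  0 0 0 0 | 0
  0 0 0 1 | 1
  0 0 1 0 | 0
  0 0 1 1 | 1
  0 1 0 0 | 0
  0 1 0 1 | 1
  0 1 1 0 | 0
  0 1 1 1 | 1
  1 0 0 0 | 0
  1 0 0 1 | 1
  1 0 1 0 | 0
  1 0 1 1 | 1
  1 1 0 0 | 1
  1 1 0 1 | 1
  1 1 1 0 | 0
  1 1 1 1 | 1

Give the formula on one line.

(((d | b) & (d | ~c)) & ((c | a) | d))

  (d | b) = 0101111101011111
  ~c = 1100110011001100
  (d | ~c) = 1101110111011101
  ((d | b) & (d | ~c)) = 0101110101011101
  (c | a) = 0011001111111111
  ((c | a) | d) = 0111011111111111
  (((d | b) & (d | ~c)) & ((c | a) | d)) = 0101010101011101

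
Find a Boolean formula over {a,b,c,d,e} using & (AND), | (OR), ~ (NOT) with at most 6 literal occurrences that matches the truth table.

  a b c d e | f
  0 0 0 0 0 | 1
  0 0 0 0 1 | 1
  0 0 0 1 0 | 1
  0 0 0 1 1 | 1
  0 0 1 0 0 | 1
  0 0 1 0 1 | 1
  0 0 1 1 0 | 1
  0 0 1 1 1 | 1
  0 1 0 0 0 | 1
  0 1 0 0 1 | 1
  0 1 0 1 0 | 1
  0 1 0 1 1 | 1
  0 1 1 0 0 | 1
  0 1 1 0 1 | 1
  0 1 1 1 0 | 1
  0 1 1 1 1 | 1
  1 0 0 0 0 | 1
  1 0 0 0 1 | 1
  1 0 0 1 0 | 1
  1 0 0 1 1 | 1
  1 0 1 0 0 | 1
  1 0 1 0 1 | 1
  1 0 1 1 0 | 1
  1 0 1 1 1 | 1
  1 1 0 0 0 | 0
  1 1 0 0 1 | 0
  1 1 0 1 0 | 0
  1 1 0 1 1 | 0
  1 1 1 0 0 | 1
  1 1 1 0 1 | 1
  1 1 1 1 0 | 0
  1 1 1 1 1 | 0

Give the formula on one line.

(~b | (((~d & c) & a) | ~a))

  ~b = 11111111000000001111111100000000
  ~d = 11001100110011001100110011001100
  (~d & c) = 00001100000011000000110000001100
  ((~d & c) & a) = 00000000000000000000110000001100
  ~a = 11111111111111110000000000000000
  (((~d & c) & a) | ~a) = 11111111111111110000110000001100
  (~b | (((~d & c) & a) | ~a)) = 11111111111111111111111100001100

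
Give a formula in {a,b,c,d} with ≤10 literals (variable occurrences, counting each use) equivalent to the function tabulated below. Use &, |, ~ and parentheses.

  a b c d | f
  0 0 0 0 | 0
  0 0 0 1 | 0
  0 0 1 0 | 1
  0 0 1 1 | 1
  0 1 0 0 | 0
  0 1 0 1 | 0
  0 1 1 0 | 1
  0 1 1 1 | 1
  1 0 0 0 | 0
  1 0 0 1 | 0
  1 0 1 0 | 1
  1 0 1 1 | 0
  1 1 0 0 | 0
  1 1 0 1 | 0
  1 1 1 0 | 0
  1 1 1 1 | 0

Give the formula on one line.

((((~d & ~b) & a) & c) | (c & (~c | ~a)))

  ~d = 1010101010101010
  ~b = 1111000011110000
  (~d & ~b) = 1010000010100000
  ((~d & ~b) & a) = 0000000010100000
  (((~d & ~b) & a) & c) = 0000000000100000
  ~c = 1100110011001100
  ~a = 1111111100000000
  (~c | ~a) = 1111111111001100
  (c & (~c | ~a)) = 0011001100000000
  ((((~d & ~b) & a) & c) | (c & (~c | ~a))) = 0011001100100000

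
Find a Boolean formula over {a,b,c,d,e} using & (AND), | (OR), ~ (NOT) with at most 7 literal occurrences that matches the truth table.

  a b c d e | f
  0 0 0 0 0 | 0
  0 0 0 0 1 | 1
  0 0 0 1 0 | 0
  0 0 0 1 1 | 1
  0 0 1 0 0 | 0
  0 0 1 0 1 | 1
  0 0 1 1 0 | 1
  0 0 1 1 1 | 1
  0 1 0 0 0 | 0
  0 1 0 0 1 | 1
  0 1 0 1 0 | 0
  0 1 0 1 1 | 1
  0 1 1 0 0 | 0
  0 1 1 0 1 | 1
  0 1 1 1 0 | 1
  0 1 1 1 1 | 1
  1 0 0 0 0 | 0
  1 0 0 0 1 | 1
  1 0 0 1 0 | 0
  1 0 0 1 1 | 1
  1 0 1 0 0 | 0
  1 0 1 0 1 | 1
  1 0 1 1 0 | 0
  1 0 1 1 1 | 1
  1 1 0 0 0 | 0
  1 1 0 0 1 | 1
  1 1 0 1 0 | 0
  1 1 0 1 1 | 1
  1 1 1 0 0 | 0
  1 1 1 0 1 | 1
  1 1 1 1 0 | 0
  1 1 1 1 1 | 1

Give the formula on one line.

  ~a = 11111111111111110000000000000000
  (~a & d) = 00110011001100110000000000000000
  (c & (~a & d)) = 00000011000000110000000000000000
  ((c & (~a & d)) | e) = 01010111010101110101010101010101

((c & (~a & d)) | e)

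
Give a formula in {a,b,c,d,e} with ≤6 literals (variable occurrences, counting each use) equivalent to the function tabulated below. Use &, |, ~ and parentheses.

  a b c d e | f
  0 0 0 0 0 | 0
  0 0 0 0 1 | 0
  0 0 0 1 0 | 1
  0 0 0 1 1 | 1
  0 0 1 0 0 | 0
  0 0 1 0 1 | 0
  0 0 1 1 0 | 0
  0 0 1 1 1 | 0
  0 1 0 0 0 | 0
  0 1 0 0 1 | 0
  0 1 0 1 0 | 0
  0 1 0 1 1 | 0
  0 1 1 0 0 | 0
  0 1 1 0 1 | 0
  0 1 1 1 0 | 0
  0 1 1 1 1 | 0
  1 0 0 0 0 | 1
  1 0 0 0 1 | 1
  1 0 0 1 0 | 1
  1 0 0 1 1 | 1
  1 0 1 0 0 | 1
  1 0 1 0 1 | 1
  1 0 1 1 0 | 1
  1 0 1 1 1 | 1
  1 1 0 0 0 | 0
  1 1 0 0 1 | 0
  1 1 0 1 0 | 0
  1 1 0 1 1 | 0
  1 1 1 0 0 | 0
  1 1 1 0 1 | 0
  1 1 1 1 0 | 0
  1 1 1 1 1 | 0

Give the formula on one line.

((a | d) & ((~c | a) & ~b))

  (a | d) = 00110011001100111111111111111111
  ~c = 11110000111100001111000011110000
  (~c | a) = 11110000111100001111111111111111
  ~b = 11111111000000001111111100000000
  ((~c | a) & ~b) = 11110000000000001111111100000000
  ((a | d) & ((~c | a) & ~b)) = 00110000000000001111111100000000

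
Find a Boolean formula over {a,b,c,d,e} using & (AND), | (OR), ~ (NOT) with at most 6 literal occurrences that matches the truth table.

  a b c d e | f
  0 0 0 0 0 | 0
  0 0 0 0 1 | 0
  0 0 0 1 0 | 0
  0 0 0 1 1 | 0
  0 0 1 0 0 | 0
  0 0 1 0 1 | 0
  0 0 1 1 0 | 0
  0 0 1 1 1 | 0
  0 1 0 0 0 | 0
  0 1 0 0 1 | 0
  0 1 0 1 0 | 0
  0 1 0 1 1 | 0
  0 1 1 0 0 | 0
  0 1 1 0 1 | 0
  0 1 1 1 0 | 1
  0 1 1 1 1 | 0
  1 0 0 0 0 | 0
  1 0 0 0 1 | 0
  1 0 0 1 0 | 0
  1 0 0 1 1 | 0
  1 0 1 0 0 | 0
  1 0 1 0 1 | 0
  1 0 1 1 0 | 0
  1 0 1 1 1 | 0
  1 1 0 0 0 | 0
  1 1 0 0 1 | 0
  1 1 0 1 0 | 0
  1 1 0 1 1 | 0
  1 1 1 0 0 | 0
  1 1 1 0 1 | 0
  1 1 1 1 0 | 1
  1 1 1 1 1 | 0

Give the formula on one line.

  (e | b) = 01010101111111110101010111111111
  ~e = 10101010101010101010101010101010
  (~e & c) = 00001010000010100000101000001010
  ((e | b) & (~e & c)) = 00000000000010100000000000001010
  (d & ((e | b) & (~e & c))) = 00000000000000100000000000000010

(d & ((e | b) & (~e & c)))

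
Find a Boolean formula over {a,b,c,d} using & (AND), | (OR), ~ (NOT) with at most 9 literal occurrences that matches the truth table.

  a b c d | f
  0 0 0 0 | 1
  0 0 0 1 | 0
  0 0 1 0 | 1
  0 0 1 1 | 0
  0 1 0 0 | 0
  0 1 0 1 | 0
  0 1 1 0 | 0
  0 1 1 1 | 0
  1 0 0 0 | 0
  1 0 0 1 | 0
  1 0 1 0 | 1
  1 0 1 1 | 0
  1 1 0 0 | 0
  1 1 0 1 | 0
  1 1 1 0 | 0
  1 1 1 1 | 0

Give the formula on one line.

  ~b = 1111000011110000
  ~d = 1010101010101010
  (~b & ~d) = 1010000010100000
  ~a = 1111111100000000
  (b | c) = 0011111100111111
  ((b | c) | d) = 0111111101111111
  (~a | ((b | c) | d)) = 1111111101111111
  ((~b & ~d) & (~a | ((b | c) | d))) = 1010000000100000

((~b & ~d) & (~a | ((b | c) | d)))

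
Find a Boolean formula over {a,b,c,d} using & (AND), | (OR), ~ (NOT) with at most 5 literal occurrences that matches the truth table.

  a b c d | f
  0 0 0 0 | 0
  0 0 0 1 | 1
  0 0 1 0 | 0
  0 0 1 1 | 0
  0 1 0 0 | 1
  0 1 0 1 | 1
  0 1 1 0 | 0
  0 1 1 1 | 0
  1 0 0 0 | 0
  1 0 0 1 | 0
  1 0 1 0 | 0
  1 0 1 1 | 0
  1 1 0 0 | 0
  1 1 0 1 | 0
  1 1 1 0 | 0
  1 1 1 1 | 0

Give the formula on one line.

(((c | d) | b) & (~a & ~c))

  (c | d) = 0111011101110111
  ((c | d) | b) = 0111111101111111
  ~a = 1111111100000000
  ~c = 1100110011001100
  (~a & ~c) = 1100110000000000
  (((c | d) | b) & (~a & ~c)) = 0100110000000000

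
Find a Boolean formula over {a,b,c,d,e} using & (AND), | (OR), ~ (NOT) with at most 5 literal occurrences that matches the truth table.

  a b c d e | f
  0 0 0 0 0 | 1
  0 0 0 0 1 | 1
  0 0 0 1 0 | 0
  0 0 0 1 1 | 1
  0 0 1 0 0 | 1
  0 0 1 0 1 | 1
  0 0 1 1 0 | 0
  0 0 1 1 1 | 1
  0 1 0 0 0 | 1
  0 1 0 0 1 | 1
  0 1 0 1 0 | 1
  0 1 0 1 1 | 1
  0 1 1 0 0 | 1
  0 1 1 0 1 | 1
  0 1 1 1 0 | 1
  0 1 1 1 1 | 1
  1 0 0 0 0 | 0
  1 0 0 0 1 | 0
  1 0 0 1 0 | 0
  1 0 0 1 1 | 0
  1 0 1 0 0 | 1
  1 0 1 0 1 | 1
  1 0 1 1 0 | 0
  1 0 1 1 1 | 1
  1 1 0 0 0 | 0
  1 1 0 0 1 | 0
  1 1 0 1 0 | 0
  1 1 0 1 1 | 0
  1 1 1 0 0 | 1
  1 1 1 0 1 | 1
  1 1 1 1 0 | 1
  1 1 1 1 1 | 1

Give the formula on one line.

  ~d = 11001100110011001100110011001100
  (~d | e) = 11011101110111011101110111011101
  ((~d | e) | b) = 11011101111111111101110111111111
  ~a = 11111111111111110000000000000000
  (~a | c) = 11111111111111110000111100001111
  (((~d | e) | b) & (~a | c)) = 11011101111111110000110100001111

(((~d | e) | b) & (~a | c))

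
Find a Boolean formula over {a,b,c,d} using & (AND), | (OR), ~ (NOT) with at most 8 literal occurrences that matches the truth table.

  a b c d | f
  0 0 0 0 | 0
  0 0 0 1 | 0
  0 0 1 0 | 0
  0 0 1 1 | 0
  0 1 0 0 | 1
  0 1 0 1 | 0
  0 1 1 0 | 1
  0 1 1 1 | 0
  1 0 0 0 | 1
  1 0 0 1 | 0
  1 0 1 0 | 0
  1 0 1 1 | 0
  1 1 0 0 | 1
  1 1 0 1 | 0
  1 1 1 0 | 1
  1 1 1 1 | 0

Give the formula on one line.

  (b | a) = 0000111111111111
  ~c = 1100110011001100
  (d | ~c) = 1101110111011101
  (b | d) = 0101111101011111
  ((d | ~c) | (b | d)) = 1101111111011111
  ~d = 1010101010101010
  (((d | ~c) | (b | d)) & ~d) = 1000101010001010
  ((b | a) & (((d | ~c) | (b | d)) & ~d)) = 0000101010001010

((b | a) & (((d | ~c) | (b | d)) & ~d))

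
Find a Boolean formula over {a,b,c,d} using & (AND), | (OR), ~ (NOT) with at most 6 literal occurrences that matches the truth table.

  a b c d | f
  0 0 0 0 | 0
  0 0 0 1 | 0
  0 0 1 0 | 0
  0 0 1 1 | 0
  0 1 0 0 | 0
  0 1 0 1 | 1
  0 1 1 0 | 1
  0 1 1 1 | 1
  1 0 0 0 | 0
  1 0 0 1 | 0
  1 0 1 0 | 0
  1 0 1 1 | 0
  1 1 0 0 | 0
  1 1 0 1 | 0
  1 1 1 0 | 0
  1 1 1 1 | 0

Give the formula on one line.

  ~c = 1100110011001100
  (~c & d) = 0100010001000100
  ((~c & d) | c) = 0111011101110111
  (((~c & d) | c) & b) = 0000011100000111
  ~a = 1111111100000000
  ((((~c & d) | c) & b) & ~a) = 0000011100000000

((((~c & d) | c) & b) & ~a)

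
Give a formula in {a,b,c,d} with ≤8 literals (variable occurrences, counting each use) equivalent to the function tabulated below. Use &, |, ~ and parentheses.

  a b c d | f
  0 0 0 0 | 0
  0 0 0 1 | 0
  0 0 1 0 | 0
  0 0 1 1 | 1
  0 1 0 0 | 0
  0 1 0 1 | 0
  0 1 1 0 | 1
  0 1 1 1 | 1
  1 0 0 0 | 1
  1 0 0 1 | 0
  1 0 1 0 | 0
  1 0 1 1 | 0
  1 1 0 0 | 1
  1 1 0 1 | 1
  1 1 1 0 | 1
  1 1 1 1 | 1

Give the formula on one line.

  (c | a) = 0011001111111111
  ~c = 1100110011001100
  (b | ~c) = 1100111111001111
  ((b | ~c) | d) = 1101111111011111
  ~d = 1010101010101010
  ~a = 1111111100000000
  (~a | b) = 1111111100001111
  (~d | (~a | b)) = 1111111110101111
  (((b | ~c) | d) & (~d | (~a | b))) = 1101111110001111
  ((c | a) & (((b | ~c) | d) & (~d | (~a | b)))) = 0001001110001111

((c | a) & (((b | ~c) | d) & (~d | (~a | b))))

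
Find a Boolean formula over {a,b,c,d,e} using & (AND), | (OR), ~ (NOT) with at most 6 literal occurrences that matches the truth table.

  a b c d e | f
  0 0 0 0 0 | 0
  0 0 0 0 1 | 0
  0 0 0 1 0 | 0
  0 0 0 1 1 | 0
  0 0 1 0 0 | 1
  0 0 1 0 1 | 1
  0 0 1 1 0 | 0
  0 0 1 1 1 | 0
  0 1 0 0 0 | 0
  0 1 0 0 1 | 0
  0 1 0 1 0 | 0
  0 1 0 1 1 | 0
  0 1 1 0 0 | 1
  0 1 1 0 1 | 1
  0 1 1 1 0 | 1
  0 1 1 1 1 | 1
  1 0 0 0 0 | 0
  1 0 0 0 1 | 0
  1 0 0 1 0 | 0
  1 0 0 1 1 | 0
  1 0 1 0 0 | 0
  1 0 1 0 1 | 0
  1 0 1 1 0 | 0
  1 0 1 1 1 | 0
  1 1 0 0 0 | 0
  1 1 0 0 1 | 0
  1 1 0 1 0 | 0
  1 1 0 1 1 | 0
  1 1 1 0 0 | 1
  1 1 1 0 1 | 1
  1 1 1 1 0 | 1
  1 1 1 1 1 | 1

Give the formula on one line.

  ~a = 11111111111111110000000000000000
  ~d = 11001100110011001100110011001100
  (~d & c) = 00001100000011000000110000001100
  (~a & (~d & c)) = 00001100000011000000000000000000
  (c & b) = 00000000000011110000000000001111
  ((~a & (~d & c)) | (c & b)) = 00001100000011110000000000001111

((~a & (~d & c)) | (c & b))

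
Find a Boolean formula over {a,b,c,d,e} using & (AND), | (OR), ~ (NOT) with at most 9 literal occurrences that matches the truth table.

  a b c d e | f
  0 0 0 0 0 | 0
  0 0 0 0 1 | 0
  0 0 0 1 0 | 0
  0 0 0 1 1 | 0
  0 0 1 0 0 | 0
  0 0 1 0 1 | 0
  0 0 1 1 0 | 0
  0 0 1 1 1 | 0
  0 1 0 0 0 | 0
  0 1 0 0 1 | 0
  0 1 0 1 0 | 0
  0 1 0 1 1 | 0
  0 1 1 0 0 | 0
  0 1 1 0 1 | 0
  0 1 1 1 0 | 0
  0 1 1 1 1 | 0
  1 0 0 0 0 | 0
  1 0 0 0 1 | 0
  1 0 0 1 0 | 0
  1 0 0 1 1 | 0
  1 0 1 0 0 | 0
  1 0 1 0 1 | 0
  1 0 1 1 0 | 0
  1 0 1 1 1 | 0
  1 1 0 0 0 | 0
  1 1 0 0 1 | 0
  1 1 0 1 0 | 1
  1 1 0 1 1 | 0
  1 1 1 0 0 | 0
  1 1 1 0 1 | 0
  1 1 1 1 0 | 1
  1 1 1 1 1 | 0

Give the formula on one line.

((a & (b & ~e)) & ((e | (a & b)) & d))

  ~e = 10101010101010101010101010101010
  (b & ~e) = 00000000101010100000000010101010
  (a & (b & ~e)) = 00000000000000000000000010101010
  (a & b) = 00000000000000000000000011111111
  (e | (a & b)) = 01010101010101010101010111111111
  ((e | (a & b)) & d) = 00010001000100010001000100110011
  ((a & (b & ~e)) & ((e | (a & b)) & d)) = 00000000000000000000000000100010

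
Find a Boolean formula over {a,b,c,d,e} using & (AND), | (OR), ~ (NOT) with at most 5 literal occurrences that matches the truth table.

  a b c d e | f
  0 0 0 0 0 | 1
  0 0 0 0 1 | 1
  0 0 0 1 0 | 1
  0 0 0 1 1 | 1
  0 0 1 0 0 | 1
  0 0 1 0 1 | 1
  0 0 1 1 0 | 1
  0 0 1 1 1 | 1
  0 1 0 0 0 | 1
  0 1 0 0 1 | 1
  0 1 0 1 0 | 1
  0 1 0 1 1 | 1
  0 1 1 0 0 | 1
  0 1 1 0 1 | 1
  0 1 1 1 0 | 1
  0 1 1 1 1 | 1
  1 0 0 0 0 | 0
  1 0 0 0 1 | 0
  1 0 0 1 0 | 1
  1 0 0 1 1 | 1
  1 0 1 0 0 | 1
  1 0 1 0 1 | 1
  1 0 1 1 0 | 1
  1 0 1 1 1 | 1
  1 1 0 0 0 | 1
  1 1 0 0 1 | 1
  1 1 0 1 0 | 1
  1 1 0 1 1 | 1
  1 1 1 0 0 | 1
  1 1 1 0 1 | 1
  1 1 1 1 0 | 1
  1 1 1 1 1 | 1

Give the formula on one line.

  (b & a) = 00000000000000000000000011111111
  ~a = 11111111111111110000000000000000
  (~a | c) = 11111111111111110000111100001111
  ((~a | c) | d) = 11111111111111110011111100111111
  ((b & a) | ((~a | c) | d)) = 11111111111111110011111111111111

((b & a) | ((~a | c) | d))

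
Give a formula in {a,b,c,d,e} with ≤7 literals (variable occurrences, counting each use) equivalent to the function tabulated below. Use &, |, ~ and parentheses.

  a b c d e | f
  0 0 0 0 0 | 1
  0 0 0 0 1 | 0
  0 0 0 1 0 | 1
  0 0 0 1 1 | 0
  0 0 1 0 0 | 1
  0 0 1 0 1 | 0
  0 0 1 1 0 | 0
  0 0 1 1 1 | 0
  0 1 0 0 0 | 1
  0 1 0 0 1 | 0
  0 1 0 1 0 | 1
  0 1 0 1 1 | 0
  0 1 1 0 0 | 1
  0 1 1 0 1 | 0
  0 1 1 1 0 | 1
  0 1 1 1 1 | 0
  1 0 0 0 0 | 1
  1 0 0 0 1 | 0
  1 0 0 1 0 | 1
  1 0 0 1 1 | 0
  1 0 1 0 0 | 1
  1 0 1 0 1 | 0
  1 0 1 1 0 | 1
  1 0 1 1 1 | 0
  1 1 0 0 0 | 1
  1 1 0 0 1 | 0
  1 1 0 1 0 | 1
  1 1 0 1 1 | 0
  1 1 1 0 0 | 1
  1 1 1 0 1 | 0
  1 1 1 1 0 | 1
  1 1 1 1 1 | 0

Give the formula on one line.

  ~d = 11001100110011001100110011001100
  (b | ~d) = 11001100111111111100110011111111
  ~c = 11110000111100001111000011110000
  (a | ~c) = 11110000111100001111111111111111
  ((b | ~d) | (a | ~c)) = 11111100111111111111111111111111
  ~e = 10101010101010101010101010101010
  (((b | ~d) | (a | ~c)) & ~e) = 10101000101010101010101010101010

(((b | ~d) | (a | ~c)) & ~e)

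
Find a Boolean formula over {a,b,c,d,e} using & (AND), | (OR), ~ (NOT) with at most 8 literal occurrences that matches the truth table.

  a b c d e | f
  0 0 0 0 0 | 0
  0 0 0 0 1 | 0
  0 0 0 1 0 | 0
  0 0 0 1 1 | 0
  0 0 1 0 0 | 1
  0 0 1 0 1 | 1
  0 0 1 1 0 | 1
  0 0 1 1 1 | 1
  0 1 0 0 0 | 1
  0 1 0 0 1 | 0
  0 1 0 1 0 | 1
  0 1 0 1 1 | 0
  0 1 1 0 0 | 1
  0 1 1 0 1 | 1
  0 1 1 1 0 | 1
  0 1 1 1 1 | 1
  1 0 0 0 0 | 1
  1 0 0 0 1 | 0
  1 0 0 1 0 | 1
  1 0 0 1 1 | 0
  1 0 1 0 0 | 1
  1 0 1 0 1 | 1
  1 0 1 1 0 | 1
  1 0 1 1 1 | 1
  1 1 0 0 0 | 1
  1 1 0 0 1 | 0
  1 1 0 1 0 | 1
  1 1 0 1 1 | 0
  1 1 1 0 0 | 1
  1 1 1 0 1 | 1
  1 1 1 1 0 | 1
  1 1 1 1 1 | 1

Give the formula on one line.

((((e | a) | b) & (~e & ~c)) | c)

  (e | a) = 01010101010101011111111111111111
  ((e | a) | b) = 01010101111111111111111111111111
  ~e = 10101010101010101010101010101010
  ~c = 11110000111100001111000011110000
  (~e & ~c) = 10100000101000001010000010100000
  (((e | a) | b) & (~e & ~c)) = 00000000101000001010000010100000
  ((((e | a) | b) & (~e & ~c)) | c) = 00001111101011111010111110101111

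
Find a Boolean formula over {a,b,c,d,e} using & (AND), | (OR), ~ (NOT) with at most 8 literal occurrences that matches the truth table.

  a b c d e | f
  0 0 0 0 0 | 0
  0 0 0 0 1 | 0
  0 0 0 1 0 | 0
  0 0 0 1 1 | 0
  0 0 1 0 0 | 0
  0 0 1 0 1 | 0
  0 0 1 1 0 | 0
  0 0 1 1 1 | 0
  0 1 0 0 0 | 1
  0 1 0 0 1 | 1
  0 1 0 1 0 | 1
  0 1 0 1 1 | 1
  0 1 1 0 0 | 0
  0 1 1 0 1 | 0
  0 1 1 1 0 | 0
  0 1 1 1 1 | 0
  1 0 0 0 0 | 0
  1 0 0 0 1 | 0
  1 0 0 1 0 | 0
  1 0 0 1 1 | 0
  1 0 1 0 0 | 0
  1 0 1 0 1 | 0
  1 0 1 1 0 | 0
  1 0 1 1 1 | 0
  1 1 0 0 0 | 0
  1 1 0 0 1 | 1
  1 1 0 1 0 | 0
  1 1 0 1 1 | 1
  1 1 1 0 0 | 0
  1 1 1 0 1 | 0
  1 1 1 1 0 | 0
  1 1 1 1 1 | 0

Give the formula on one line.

  ~c = 11110000111100001111000011110000
  ~e = 10101010101010101010101010101010
  (~e & c) = 00001010000010100000101000001010
  ((~e & c) | b) = 00001010111111110000101011111111
  (~c & ((~e & c) | b)) = 00000000111100000000000011110000
  ~a = 11111111111111110000000000000000
  (~a | e) = 11111111111111110101010101010101
  ((~c & ((~e & c) | b)) & (~a | e)) = 00000000111100000000000001010000

((~c & ((~e & c) | b)) & (~a | e))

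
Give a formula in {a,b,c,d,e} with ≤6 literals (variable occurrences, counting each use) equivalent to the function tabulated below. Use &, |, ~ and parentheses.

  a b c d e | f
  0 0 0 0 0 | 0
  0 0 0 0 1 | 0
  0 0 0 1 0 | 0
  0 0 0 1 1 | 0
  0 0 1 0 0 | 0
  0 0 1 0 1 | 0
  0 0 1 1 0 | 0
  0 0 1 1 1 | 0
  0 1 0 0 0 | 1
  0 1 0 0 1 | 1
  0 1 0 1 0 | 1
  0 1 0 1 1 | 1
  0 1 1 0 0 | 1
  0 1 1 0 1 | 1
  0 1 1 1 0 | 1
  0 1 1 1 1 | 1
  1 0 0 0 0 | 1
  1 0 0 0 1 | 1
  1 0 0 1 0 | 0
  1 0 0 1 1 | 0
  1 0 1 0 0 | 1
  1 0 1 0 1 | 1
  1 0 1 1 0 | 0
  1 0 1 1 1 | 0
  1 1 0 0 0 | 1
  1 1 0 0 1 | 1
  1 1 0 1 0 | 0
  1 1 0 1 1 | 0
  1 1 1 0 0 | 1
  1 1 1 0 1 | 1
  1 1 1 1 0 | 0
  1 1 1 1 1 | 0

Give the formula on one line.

  ~a = 11111111111111110000000000000000
  (b & ~a) = 00000000111111110000000000000000
  (a | (b & ~a)) = 00000000111111111111111111111111
  ~d = 11001100110011001100110011001100
  (~a | ~d) = 11111111111111111100110011001100
  ((a | (b & ~a)) & (~a | ~d)) = 00000000111111111100110011001100

((a | (b & ~a)) & (~a | ~d))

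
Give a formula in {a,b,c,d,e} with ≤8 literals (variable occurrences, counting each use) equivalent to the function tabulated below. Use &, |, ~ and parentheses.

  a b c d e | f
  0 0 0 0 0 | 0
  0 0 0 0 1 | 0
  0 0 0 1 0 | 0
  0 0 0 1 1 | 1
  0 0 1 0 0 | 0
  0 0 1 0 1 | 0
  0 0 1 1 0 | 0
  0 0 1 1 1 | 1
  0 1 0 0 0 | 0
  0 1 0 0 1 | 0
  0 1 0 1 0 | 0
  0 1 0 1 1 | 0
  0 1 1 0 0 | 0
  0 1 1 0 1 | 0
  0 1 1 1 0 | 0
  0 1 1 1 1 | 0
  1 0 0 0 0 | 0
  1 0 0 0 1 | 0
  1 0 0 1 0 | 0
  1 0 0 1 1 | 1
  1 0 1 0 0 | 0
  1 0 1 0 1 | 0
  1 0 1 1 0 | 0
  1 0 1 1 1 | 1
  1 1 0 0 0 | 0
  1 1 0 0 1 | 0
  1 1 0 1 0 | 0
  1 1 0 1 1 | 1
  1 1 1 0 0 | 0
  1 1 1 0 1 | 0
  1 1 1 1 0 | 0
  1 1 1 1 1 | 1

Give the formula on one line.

  ~b = 11111111000000001111111100000000
  (d & ~b) = 00110011000000000011001100000000
  (a | (d & ~b)) = 00110011000000001111111111111111
  (c & d) = 00000011000000110000001100000011
  ((c & d) | e) = 01010111010101110101011101010111
  ((a | (d & ~b)) & ((c & d) | e)) = 00010011000000000101011101010111
  (((a | (d & ~b)) & ((c & d) | e)) & e) = 00010001000000000101010101010101
  (d & (((a | (d & ~b)) & ((c & d) | e)) & e)) = 00010001000000000001000100010001

(d & (((a | (d & ~b)) & ((c & d) | e)) & e))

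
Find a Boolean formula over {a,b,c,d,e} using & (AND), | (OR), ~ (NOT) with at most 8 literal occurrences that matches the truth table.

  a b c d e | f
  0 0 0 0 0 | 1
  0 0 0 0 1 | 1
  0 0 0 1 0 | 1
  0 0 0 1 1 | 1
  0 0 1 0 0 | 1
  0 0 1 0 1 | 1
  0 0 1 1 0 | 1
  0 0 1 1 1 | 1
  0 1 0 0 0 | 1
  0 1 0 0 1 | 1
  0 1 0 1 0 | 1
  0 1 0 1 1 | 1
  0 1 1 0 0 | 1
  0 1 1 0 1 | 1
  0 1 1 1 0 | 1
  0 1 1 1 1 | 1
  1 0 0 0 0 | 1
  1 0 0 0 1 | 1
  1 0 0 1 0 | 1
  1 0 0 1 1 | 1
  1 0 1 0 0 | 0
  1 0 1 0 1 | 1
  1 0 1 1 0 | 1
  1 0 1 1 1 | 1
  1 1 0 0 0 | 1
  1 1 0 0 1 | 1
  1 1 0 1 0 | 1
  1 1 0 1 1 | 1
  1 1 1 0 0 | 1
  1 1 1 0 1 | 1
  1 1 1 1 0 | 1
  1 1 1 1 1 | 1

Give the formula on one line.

(((b | (d | e)) | ~c) | ((~a | b) & c))

  (d | e) = 01110111011101110111011101110111
  (b | (d | e)) = 01110111111111110111011111111111
  ~c = 11110000111100001111000011110000
  ((b | (d | e)) | ~c) = 11110111111111111111011111111111
  ~a = 11111111111111110000000000000000
  (~a | b) = 11111111111111110000000011111111
  ((~a | b) & c) = 00001111000011110000000000001111
  (((b | (d | e)) | ~c) | ((~a | b) & c)) = 11111111111111111111011111111111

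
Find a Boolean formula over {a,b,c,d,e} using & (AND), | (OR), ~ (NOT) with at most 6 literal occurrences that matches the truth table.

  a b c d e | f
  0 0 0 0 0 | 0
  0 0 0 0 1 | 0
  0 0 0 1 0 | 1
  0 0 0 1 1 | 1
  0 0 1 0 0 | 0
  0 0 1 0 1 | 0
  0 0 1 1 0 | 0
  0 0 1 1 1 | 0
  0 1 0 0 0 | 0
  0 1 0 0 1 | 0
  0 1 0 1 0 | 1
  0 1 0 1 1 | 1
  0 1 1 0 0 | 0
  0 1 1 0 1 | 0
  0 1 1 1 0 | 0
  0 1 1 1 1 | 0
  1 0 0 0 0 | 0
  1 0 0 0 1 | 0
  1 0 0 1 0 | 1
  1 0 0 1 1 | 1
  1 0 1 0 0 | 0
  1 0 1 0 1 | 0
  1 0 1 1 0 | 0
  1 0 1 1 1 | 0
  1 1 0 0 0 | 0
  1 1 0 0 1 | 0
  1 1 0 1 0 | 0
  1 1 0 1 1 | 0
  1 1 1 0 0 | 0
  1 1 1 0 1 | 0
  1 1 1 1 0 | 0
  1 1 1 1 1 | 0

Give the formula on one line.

((d & (~b | ~a)) & ~c)

  ~b = 11111111000000001111111100000000
  ~a = 11111111111111110000000000000000
  (~b | ~a) = 11111111111111111111111100000000
  (d & (~b | ~a)) = 00110011001100110011001100000000
  ~c = 11110000111100001111000011110000
  ((d & (~b | ~a)) & ~c) = 00110000001100000011000000000000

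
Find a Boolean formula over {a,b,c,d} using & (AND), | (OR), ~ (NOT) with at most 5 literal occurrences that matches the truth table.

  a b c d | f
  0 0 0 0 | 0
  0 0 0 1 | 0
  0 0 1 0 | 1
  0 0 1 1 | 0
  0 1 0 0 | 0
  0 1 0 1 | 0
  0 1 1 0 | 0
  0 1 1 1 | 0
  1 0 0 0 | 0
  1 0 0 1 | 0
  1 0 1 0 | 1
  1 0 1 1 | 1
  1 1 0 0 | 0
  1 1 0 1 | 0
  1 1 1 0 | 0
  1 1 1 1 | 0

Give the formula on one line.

  ~b = 1111000011110000
  ~d = 1010101010101010
  (~d | a) = 1010101011111111
  (b | (~d | a)) = 1010111111111111
  (c & (b | (~d | a))) = 0010001100110011
  (~b & (c & (b | (~d | a)))) = 0010000000110000

(~b & (c & (b | (~d | a))))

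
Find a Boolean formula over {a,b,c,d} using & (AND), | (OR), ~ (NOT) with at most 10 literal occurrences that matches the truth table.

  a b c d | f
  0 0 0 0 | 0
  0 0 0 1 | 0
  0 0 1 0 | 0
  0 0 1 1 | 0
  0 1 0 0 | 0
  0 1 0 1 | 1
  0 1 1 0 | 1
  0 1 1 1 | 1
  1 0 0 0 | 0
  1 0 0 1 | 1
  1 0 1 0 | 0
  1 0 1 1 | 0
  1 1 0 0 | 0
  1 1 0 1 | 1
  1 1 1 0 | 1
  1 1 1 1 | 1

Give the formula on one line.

  ~a = 1111111100000000
  (~a | d) = 1111111101010101
  ~b = 1111000011110000
  ((~a | d) | ~b) = 1111111111110101
  ~c = 1100110011001100
  (a & ~c) = 0000000011001100
  (((~a | d) | ~b) & (a & ~c)) = 0000000011000100
  (d & (((~a | d) | ~b) & (a & ~c))) = 0000000001000100
  (b | (d & (((~a | d) | ~b) & (a & ~c)))) = 0000111101001111
  (d | c) = 0111011101110111
  ((b | (d & (((~a | d) | ~b) & (a & ~c)))) & (d | c)) = 0000011101000111

((b | (d & (((~a | d) | ~b) & (a & ~c)))) & (d | c))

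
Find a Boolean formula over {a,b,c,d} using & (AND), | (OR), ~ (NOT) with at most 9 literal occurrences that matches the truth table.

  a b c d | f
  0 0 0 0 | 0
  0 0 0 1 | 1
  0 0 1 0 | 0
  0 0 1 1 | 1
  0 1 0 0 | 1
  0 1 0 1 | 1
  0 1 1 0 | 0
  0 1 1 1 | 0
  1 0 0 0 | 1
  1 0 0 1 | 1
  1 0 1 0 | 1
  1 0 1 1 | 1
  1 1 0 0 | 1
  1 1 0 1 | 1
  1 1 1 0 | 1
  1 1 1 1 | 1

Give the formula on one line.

  ~b = 1111000011110000
  (~b & a) = 0000000011110000
  (b | (~b & a)) = 0000111111111111
  ~c = 1100110011001100
  ((b | (~b & a)) & ~c) = 0000110011001100
  (d & ~b) = 0101000001010000
  (a | (d & ~b)) = 0101000011111111
  (((b | (~b & a)) & ~c) | (a | (d & ~b))) = 0101110011111111

(((b | (~b & a)) & ~c) | (a | (d & ~b)))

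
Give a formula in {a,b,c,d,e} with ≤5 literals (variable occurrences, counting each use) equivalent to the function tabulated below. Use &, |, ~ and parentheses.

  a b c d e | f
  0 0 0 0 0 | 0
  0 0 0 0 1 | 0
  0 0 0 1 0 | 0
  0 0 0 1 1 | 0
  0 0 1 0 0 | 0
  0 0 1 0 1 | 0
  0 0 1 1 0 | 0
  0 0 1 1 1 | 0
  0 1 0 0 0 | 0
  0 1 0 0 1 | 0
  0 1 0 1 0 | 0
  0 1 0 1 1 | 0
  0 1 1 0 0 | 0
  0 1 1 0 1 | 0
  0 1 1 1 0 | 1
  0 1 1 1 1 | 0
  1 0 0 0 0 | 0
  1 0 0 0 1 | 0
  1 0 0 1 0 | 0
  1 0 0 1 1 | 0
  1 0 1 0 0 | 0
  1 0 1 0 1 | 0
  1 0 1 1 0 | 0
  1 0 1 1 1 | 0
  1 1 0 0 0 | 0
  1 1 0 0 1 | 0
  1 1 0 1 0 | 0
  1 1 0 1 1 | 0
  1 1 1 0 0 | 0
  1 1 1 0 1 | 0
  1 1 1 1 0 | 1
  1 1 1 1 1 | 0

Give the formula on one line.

  (c & d) = 00000011000000110000001100000011
  ~e = 10101010101010101010101010101010
  ((c & d) & ~e) = 00000010000000100000001000000010
  (((c & d) & ~e) & b) = 00000000000000100000000000000010

(((c & d) & ~e) & b)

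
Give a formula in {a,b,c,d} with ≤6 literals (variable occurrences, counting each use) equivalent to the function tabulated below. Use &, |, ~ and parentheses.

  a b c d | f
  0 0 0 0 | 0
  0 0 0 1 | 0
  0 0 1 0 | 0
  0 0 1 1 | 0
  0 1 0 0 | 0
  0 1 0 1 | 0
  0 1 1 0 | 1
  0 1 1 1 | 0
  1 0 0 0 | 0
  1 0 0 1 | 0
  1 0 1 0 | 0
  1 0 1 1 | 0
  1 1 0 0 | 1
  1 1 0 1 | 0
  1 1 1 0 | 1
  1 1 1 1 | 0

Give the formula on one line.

((c | ((~d & c) | a)) & (~d & b))

  ~d = 1010101010101010
  (~d & c) = 0010001000100010
  ((~d & c) | a) = 0010001011111111
  (c | ((~d & c) | a)) = 0011001111111111
  (~d & b) = 0000101000001010
  ((c | ((~d & c) | a)) & (~d & b)) = 0000001000001010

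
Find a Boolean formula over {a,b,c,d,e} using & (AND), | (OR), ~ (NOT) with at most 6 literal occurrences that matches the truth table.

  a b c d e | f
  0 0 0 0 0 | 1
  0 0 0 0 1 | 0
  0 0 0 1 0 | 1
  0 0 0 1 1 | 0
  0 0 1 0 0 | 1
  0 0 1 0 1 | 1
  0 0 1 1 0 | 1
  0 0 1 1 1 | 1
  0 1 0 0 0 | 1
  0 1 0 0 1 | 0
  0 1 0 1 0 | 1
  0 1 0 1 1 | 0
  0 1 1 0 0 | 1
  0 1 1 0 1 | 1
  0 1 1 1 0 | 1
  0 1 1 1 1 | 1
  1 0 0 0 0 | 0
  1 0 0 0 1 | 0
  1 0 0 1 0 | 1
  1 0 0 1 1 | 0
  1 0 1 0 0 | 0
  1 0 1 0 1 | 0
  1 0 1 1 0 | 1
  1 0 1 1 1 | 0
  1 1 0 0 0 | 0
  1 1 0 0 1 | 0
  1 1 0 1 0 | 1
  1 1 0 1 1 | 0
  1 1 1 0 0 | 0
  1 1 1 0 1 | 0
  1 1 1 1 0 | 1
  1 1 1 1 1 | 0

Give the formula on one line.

  ~e = 10101010101010101010101010101010
  (d & ~e) = 00100010001000100010001000100010
  ((d & ~e) & a) = 00000000000000000010001000100010
  ~a = 11111111111111110000000000000000
  (((d & ~e) & a) | ~a) = 11111111111111110010001000100010
  (~e | c) = 10101111101011111010111110101111
  ((((d & ~e) & a) | ~a) & (~e | c)) = 10101111101011110010001000100010

((((d & ~e) & a) | ~a) & (~e | c))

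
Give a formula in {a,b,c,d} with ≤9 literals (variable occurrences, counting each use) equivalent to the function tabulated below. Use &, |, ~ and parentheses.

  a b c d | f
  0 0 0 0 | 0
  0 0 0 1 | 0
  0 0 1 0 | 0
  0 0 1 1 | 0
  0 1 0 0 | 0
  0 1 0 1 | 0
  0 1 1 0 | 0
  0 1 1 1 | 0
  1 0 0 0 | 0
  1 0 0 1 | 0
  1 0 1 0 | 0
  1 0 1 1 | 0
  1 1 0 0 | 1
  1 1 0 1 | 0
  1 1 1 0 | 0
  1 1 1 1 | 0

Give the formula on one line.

(((((a & ~d) | d) & (~c & b)) & a) & ~d)

  ~d = 1010101010101010
  (a & ~d) = 0000000010101010
  ((a & ~d) | d) = 0101010111111111
  ~c = 1100110011001100
  (~c & b) = 0000110000001100
  (((a & ~d) | d) & (~c & b)) = 0000010000001100
  ((((a & ~d) | d) & (~c & b)) & a) = 0000000000001100
  (((((a & ~d) | d) & (~c & b)) & a) & ~d) = 0000000000001000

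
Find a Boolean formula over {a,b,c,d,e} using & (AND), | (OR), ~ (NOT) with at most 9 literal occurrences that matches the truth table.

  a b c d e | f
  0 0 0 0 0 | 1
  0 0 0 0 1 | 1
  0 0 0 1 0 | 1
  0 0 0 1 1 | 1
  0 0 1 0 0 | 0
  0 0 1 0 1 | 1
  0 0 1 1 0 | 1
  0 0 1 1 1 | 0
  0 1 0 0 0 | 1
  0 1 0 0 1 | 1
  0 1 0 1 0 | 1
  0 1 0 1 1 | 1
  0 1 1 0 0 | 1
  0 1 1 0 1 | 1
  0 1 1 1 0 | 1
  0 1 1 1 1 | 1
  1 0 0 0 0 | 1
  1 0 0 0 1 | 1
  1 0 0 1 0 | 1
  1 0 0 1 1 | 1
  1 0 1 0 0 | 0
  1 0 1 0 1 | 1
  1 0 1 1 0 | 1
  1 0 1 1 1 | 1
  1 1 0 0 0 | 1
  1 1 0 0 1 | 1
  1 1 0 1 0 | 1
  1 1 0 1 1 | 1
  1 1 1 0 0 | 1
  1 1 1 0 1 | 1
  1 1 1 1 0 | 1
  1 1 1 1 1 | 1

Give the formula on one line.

  ~e = 10101010101010101010101010101010
  (~e & d) = 00100010001000100010001000100010
  ~c = 11110000111100001111000011110000
  ((~e & d) | ~c) = 11110010111100101111001011110010
  (((~e & d) | ~c) | b) = 11110010111111111111001011111111
  ~d = 11001100110011001100110011001100
  (~d & e) = 01000100010001000100010001000100
  ((~d & e) | a) = 01000100010001001111111111111111
  (e & ((~d & e) | a)) = 01000100010001000101010101010101
  ((((~e & d) | ~c) | b) | (e & ((~d & e) | a))) = 11110110111111111111011111111111

((((~e & d) | ~c) | b) | (e & ((~d & e) | a)))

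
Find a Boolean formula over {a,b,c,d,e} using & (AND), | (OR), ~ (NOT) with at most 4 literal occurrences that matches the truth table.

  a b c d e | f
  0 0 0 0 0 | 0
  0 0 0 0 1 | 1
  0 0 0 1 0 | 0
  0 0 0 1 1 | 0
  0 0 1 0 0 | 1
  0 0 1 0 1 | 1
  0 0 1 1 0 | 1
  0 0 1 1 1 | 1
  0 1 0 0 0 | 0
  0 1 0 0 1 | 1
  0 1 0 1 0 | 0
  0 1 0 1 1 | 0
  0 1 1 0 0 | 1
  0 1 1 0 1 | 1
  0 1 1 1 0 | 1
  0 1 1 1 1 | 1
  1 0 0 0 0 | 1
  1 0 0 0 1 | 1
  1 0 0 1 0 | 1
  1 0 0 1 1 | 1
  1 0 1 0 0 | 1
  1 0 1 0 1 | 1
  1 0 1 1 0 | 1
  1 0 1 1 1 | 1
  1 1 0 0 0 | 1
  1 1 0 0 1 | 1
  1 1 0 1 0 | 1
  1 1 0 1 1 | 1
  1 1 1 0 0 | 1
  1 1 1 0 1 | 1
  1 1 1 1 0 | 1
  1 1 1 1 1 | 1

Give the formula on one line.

  ~d = 11001100110011001100110011001100
  (~d & e) = 01000100010001000100010001000100
  (a | c) = 00001111000011111111111111111111
  ((~d & e) | (a | c)) = 01001111010011111111111111111111

((~d & e) | (a | c))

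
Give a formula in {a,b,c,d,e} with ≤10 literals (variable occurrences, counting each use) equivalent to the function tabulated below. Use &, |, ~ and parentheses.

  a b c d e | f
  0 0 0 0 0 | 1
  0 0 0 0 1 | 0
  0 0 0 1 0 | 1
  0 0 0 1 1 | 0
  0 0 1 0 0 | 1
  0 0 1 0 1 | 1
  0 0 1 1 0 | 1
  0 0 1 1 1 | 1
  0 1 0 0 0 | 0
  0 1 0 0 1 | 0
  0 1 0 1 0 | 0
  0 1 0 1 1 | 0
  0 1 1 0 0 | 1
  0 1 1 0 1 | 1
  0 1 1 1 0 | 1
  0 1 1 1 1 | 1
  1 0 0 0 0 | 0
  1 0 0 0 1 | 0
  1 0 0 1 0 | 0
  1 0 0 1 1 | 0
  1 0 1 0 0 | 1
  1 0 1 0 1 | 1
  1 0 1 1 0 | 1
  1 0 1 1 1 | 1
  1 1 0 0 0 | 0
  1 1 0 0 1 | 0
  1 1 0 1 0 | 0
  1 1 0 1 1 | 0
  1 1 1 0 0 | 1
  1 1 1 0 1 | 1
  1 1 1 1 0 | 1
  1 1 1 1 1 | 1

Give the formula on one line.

(c | ((~e & ~a) & (~b | ((c & (d | b)) & a))))

  ~e = 10101010101010101010101010101010
  ~a = 11111111111111110000000000000000
  (~e & ~a) = 10101010101010100000000000000000
  ~b = 11111111000000001111111100000000
  (d | b) = 00110011111111110011001111111111
  (c & (d | b)) = 00000011000011110000001100001111
  ((c & (d | b)) & a) = 00000000000000000000001100001111
  (~b | ((c & (d | b)) & a)) = 11111111000000001111111100001111
  ((~e & ~a) & (~b | ((c & (d | b)) & a))) = 10101010000000000000000000000000
  (c | ((~e & ~a) & (~b | ((c & (d | b)) & a)))) = 10101111000011110000111100001111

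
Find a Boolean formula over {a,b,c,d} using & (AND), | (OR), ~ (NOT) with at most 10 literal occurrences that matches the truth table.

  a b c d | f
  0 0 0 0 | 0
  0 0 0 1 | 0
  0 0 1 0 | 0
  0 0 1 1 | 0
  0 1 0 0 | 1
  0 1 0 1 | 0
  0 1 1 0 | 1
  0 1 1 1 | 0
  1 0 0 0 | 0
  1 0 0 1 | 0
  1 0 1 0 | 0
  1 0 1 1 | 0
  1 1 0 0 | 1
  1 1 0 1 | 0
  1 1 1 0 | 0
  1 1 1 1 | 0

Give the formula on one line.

  ~c = 1100110011001100
  ~a = 1111111100000000
  ~b = 1111000011110000
  (~a | ~b) = 1111111111110000
  (b & c) = 0000001100000011
  ((~a | ~b) & (b & c)) = 0000001100000000
  (~c | ((~a | ~b) & (b & c))) = 1100111111001100
  (a & c) = 0000000000110011
  (b | (a & c)) = 0000111100111111
  ~d = 1010101010101010
  ((b | (a & c)) & ~d) = 0000101000101010
  ((~c | ((~a | ~b) & (b & c))) & ((b | (a & c)) & ~d)) = 0000101000001000

((~c | ((~a | ~b) & (b & c))) & ((b | (a & c)) & ~d))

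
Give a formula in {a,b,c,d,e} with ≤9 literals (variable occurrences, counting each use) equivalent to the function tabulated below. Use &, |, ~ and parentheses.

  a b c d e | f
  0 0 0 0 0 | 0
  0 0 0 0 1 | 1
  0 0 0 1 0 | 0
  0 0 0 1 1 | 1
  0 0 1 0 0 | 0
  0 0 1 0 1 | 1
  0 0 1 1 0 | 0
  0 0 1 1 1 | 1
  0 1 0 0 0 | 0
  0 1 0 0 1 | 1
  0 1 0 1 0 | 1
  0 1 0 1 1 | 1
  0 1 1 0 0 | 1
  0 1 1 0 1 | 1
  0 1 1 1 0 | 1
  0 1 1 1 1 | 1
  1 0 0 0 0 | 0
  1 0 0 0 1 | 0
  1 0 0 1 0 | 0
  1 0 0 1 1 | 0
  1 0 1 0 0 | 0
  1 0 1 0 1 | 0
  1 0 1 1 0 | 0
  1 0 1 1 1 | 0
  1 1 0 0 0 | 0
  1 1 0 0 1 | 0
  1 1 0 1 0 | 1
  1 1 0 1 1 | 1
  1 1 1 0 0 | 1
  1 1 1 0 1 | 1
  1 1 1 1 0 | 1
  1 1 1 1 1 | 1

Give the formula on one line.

(((e | a) & ~a) | (((b & d) | (c & ~d)) & b))

  (e | a) = 01010101010101011111111111111111
  ~a = 11111111111111110000000000000000
  ((e | a) & ~a) = 01010101010101010000000000000000
  (b & d) = 00000000001100110000000000110011
  ~d = 11001100110011001100110011001100
  (c & ~d) = 00001100000011000000110000001100
  ((b & d) | (c & ~d)) = 00001100001111110000110000111111
  (((b & d) | (c & ~d)) & b) = 00000000001111110000000000111111
  (((e | a) & ~a) | (((b & d) | (c & ~d)) & b)) = 01010101011111110000000000111111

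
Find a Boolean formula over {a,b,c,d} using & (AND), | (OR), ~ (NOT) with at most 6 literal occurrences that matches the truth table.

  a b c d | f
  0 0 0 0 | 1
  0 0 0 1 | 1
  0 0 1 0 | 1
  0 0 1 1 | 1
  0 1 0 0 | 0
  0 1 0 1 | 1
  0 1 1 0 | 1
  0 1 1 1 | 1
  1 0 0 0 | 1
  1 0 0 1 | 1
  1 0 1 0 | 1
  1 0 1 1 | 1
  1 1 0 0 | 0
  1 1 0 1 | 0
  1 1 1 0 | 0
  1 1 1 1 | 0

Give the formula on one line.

  ~b = 1111000011110000
  ~a = 1111111100000000
  (~a & d) = 0101010100000000
  (~b | (~a & d)) = 1111010111110000
  ~d = 1010101010101010
  (~d & ~a) = 1010101000000000
  (c & (~d & ~a)) = 0010001000000000
  ((~b | (~a & d)) | (c & (~d & ~a))) = 1111011111110000

((~b | (~a & d)) | (c & (~d & ~a)))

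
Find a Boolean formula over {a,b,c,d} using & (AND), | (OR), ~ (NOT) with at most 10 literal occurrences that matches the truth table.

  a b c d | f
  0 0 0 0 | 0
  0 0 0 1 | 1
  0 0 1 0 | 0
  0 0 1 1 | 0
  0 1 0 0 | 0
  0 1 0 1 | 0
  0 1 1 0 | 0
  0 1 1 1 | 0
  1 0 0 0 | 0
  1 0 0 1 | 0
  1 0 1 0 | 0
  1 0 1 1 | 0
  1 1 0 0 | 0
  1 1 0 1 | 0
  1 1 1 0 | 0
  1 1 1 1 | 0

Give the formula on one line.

(((~a | ~d) & ~c) & (c | (d & (a | ~b))))

  ~a = 1111111100000000
  ~d = 1010101010101010
  (~a | ~d) = 1111111110101010
  ~c = 1100110011001100
  ((~a | ~d) & ~c) = 1100110010001000
  ~b = 1111000011110000
  (a | ~b) = 1111000011111111
  (d & (a | ~b)) = 0101000001010101
  (c | (d & (a | ~b))) = 0111001101110111
  (((~a | ~d) & ~c) & (c | (d & (a | ~b)))) = 0100000000000000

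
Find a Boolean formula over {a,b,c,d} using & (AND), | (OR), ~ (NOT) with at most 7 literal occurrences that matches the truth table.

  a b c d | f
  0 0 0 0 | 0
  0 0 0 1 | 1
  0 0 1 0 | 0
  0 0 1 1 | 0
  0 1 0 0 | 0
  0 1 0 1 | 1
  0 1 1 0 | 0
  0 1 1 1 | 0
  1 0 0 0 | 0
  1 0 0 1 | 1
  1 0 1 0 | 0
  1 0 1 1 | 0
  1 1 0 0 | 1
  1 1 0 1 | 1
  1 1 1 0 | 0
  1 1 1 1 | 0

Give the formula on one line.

  (d | a) = 0101010111111111
  ~c = 1100110011001100
  ((d | a) & ~c) = 0100010011001100
  (b | d) = 0101111101011111
  ~a = 1111111100000000
  ((b | d) | ~a) = 1111111101011111
  (((d | a) & ~c) & ((b | d) | ~a)) = 0100010001001100

(((d | a) & ~c) & ((b | d) | ~a))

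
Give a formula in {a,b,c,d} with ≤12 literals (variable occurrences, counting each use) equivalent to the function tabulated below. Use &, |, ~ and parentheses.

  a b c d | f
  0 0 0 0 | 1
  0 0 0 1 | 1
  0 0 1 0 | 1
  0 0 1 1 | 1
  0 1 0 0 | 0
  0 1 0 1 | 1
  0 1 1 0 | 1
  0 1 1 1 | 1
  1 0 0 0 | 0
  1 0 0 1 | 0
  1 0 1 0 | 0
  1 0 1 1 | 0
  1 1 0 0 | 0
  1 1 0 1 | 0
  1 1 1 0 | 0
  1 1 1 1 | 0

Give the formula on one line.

  ~a = 1111111100000000
  ~b = 1111000011110000
  (d | ~b) = 1111010111110101
  (~a & (d | ~b)) = 1111010100000000
  (c | d) = 0111011101110111
  (~a & (c | d)) = 0111011100000000
  ((~a & (c | d)) & c) = 0011001100000000
  (c & b) = 0000001100000011
  (((~a & (c | d)) & c) & (c & b)) = 0000001100000000
  ((~a & (d | ~b)) | (((~a & (c | d)) & c) & (c & b))) = 1111011100000000

((~a & (d | ~b)) | (((~a & (c | d)) & c) & (c & b)))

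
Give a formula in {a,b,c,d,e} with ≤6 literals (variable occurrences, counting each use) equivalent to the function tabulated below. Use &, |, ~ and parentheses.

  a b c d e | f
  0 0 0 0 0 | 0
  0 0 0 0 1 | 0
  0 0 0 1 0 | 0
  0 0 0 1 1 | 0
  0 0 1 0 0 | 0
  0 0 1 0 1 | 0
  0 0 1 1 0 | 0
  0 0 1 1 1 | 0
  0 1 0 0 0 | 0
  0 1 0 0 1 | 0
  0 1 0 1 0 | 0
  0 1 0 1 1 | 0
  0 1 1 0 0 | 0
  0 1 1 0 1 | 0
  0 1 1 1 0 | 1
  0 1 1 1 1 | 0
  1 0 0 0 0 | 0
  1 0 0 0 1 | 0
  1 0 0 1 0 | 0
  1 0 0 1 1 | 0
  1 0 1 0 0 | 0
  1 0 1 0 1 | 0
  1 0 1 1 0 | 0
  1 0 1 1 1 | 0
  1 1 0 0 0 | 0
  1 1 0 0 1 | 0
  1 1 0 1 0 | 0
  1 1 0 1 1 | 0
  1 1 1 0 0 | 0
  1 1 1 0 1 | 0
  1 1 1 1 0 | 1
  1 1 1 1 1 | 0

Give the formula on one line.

((~e & (c & b)) & (d & b))

  ~e = 10101010101010101010101010101010
  (c & b) = 00000000000011110000000000001111
  (~e & (c & b)) = 00000000000010100000000000001010
  (d & b) = 00000000001100110000000000110011
  ((~e & (c & b)) & (d & b)) = 00000000000000100000000000000010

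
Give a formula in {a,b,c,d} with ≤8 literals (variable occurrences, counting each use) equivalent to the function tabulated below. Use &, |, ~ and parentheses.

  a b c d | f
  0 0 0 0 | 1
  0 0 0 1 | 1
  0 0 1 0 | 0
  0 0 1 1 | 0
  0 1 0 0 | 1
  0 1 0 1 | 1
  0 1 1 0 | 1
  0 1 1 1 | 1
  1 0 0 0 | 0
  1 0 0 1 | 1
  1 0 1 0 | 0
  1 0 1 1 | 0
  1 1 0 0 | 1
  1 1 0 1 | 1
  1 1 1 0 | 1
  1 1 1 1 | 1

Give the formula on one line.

((~c & (d | (~d & ~a))) | b)

  ~c = 1100110011001100
  ~d = 1010101010101010
  ~a = 1111111100000000
  (~d & ~a) = 1010101000000000
  (d | (~d & ~a)) = 1111111101010101
  (~c & (d | (~d & ~a))) = 1100110001000100
  ((~c & (d | (~d & ~a))) | b) = 1100111101001111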